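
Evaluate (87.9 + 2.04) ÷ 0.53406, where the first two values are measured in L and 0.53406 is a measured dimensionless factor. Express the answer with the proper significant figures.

1.68 × 10^2 L

87.9 L + 2.04 L = 89.94 L; the sum is limited to 1 decimal place (3 s.f.).
Carrying full precision, 89.94 ÷ 0.53406 = 168.40804404… L; 0.53406 has 5 s.f., so the result keeps min(3, 5) = 3 s.f.
Rounded to 3 significant figures: 1.68 × 10^2 L.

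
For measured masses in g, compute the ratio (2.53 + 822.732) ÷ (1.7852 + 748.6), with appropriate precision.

2.53 + 822.732 = 825.262, limited to 2 d.p. → 5 s.f.; 1.7852 + 748.6 = 750.3852, limited to 1 d.p. → 4 s.f.
Carrying full precision, 825.262 ÷ 750.3852 = 1.09978448402…; keep min(5, 4) = 4 s.f.
Rounded to 4 significant figures: 1.100.

1.100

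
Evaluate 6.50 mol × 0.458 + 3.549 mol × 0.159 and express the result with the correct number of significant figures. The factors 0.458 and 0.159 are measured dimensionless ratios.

6.50 × 0.458 = 2.977 → 2.98 mol (3 s.f., last digit at the 10^-2 place).
3.549 × 0.159 = 0.564291 → 0.564 mol (3 s.f., last digit at the 10^-3 place).
Sum: 3.541291 mol; keep the coarser place, 10^-2.
Result: 3.54 mol.

3.54 mol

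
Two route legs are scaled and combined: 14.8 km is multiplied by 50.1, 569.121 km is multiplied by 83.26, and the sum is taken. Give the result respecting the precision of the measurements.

14.8 × 50.1 = 741.48 → 741 km (3 s.f., last digit at the 10^0 place).
569.121 × 83.26 = 47385.01446 → 4.739 × 10⁴ km (4 s.f., last digit at the 10^1 place).
Sum: 48126.49446 km; keep the coarser place, 10^1.
Result: 4.813 × 10⁴ km.

4.813 × 10⁴ km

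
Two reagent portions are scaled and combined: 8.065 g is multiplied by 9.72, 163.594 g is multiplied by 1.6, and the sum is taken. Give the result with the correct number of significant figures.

8.065 × 9.72 = 78.3918 → 78.4 g (3 s.f., last digit at the 10^-1 place).
163.594 × 1.6 = 261.7504 → 2.6 × 10² g (2 s.f., last digit at the 10^1 place).
Sum: 340.1422 g; keep the coarser place, 10^1.
Result: 3.4 × 10² g.

3.4 × 10² g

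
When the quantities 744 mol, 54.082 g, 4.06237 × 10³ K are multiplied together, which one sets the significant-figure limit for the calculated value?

744 mol → 3 s.f.; 54.082 g → 5 s.f.; 4.06237 × 10³ K → 6 s.f.
The fewest is 3 significant figures, from 744 mol.

744 mol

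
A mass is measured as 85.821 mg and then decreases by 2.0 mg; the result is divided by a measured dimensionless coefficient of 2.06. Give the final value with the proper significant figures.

40.7 mg

85.821 mg − 2.0 mg = 83.821 mg; the difference is limited to 1 decimal place (3 s.f.).
Carrying full precision, 83.821 ÷ 2.06 = 40.6898058252… mg; 2.06 has 3 s.f., so the result keeps min(3, 3) = 3 s.f.
Rounded to 3 significant figures: 40.7 mg.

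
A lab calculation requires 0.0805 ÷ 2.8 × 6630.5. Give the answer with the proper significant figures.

0.0805 ÷ 2.8 × 6630.5 = 190.626875
Multiplication/division keeps the fewest significant figures: 0.0805 → 3 s.f., 2.8 → 2 s.f., 6630.5 → 5 s.f.; limit is 2.
Rounded to 2 significant figures: 1.9 × 10^2.

1.9 × 10^2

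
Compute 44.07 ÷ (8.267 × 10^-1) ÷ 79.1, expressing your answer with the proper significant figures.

44.07 ÷ (8.267 × 10^-1) ÷ 79.1 = 0.673935958804…
Multiplication/division keeps the fewest significant figures: 44.07 → 4 s.f., 8.267 × 10^-1 → 4 s.f., 79.1 → 3 s.f.; limit is 3.
Rounded to 3 significant figures: 0.674.

0.674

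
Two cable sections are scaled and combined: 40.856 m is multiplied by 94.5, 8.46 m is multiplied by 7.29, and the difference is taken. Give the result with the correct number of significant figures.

40.856 × 94.5 = 3860.892 → 3.86 × 10³ m (3 s.f., last digit at the 10^1 place).
8.46 × 7.29 = 61.6734 → 61.7 m (3 s.f., last digit at the 10^-1 place).
Difference: 3799.2186 m; keep the coarser place, 10^1.
Result: 3.80 × 10³ m.

3.80 × 10³ m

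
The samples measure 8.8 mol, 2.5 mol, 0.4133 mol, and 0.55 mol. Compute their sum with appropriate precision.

12.3 mol

8.8 mol + 2.5 mol + 0.4133 mol + 0.55 mol = 12.2633 mol.
Addition/subtraction keeps the fewest decimal places: 8.8 → 1 decimal place, 2.5 → 1 decimal place, 0.4133 → 4 decimal places, 0.55 → 2 decimal places; limit is 1.
Rounded to 1 decimal place: 12.3 mol.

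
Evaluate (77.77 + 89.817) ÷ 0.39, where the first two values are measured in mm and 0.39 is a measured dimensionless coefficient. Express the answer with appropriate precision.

4.3 × 10^2 mm

77.77 mm + 89.817 mm = 167.587 mm; the sum is limited to 2 decimal places (5 s.f.).
Carrying full precision, 167.587 ÷ 0.39 = 429.71025641… mm; 0.39 has 2 s.f., so the result keeps min(5, 2) = 2 s.f.
Rounded to 2 significant figures: 4.3 × 10^2 mm.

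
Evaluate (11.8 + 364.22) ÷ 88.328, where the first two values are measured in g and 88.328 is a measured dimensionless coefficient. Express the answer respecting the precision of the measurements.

4.257 g

11.8 g + 364.22 g = 376.02 g; the sum is limited to 1 decimal place (4 s.f.).
Carrying full precision, 376.02 ÷ 88.328 = 4.25708722036… g; 88.328 has 5 s.f., so the result keeps min(4, 5) = 4 s.f.
Rounded to 4 significant figures: 4.257 g.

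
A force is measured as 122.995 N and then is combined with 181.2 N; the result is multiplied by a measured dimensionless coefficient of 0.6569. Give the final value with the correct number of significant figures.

199.8 N

122.995 N + 181.2 N = 304.195 N; the sum is limited to 1 decimal place (4 s.f.).
Carrying full precision, 304.195 × 0.6569 = 199.8256955 N; 0.6569 has 4 s.f., so the result keeps min(4, 4) = 4 s.f.
Rounded to 4 significant figures: 199.8 N.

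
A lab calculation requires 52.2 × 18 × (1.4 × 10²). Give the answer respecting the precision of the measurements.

52.2 × 18 × (1.4 × 10²) = 131544
Multiplication/division keeps the fewest significant figures: 52.2 → 3 s.f., 18 → 2 s.f., 1.4 × 10² → 2 s.f.; limit is 2.
Rounded to 2 significant figures: 1.3 × 10⁵.

1.3 × 10⁵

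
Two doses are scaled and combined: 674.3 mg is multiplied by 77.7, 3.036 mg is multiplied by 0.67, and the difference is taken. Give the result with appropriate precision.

674.3 × 77.7 = 52393.11 → 5.24 × 10^4 mg (3 s.f., last digit at the 10^2 place).
3.036 × 0.67 = 2.03412 → 2.0 mg (2 s.f., last digit at the 10^-1 place).
Difference: 52391.07588 mg; keep the coarser place, 10^2.
Result: 5.24 × 10^4 mg.

5.24 × 10^4 mg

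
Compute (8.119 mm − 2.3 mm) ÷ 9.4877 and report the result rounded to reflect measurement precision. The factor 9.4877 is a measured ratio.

6.1 × 10^-1 mm

8.119 mm − 2.3 mm = 5.819 mm; the difference is limited to 1 decimal place (2 s.f.).
Carrying full precision, 5.819 ÷ 9.4877 = 0.613320404313… mm; 9.4877 has 5 s.f., so the result keeps min(2, 5) = 2 s.f.
Rounded to 2 significant figures: 6.1 × 10^-1 mm.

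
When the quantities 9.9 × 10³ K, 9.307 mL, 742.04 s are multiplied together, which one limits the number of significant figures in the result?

9.9 × 10³ K

9.9 × 10³ K → 2 s.f.; 9.307 mL → 4 s.f.; 742.04 s → 5 s.f.
The fewest is 2 significant figures, from 9.9 × 10³ K.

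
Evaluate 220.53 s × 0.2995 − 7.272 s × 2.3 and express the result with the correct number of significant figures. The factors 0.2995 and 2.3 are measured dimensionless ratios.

49 s

220.53 × 0.2995 = 66.048735 → 66.05 s (4 s.f., last digit at the 10^-2 place).
7.272 × 2.3 = 16.7256 → 17 s (2 s.f., last digit at the 10^0 place).
Difference: 49.323135 s; keep the coarser place, 10^0.
Result: 49 s.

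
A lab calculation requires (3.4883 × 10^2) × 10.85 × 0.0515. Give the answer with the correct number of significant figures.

195

(3.4883 × 10^2) × 10.85 × 0.0515 = 194.91748325
Multiplication/division keeps the fewest significant figures: 3.4883 × 10^2 → 5 s.f., 10.85 → 4 s.f., 0.0515 → 3 s.f.; limit is 3.
Rounded to 3 significant figures: 195.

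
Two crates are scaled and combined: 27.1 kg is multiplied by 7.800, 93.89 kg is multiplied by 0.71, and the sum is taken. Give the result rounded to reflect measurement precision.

27.1 × 7.800 = 211.38 → 211 kg (3 s.f., last digit at the 10^0 place).
93.89 × 0.71 = 66.6619 → 67 kg (2 s.f., last digit at the 10^0 place).
Sum: 278.0419 kg; keep the coarser place, 10^0.
Result: 278 kg.

278 kg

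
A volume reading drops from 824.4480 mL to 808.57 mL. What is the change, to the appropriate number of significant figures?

824.4480 mL − 808.57 mL = 15.8780 mL.
Addition/subtraction keeps the fewest decimal places: 824.4480 → 4 decimal places, 808.57 → 2 decimal places; limit is 2.
Rounded to 2 decimal places: 15.88 mL.

15.88 mL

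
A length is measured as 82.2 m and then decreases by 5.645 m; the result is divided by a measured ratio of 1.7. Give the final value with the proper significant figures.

82.2 m − 5.645 m = 76.555 m; the difference is limited to 1 decimal place (3 s.f.).
Carrying full precision, 76.555 ÷ 1.7 = 45.0323529412… m; 1.7 has 2 s.f., so the result keeps min(3, 2) = 2 s.f.
Rounded to 2 significant figures: 45 m.

45 m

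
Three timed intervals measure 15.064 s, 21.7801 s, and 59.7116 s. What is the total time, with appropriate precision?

15.064 s + 21.7801 s + 59.7116 s = 96.5557 s.
Addition/subtraction keeps the fewest decimal places: 15.064 → 3 decimal places, 21.7801 → 4 decimal places, 59.7116 → 4 decimal places; limit is 3.
Rounded to 3 decimal places: 96.556 s.

96.556 s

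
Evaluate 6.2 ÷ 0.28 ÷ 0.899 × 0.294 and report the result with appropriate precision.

7.2

6.2 ÷ 0.28 ÷ 0.899 × 0.294 = 7.24137931034…
Multiplication/division keeps the fewest significant figures: 6.2 → 2 s.f., 0.28 → 2 s.f., 0.899 → 3 s.f., 0.294 → 3 s.f.; limit is 2.
Rounded to 2 significant figures: 7.2.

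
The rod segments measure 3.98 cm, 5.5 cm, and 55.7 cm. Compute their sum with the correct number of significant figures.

3.98 cm + 5.5 cm + 55.7 cm = 65.18 cm.
Addition/subtraction keeps the fewest decimal places: 3.98 → 2 decimal places, 5.5 → 1 decimal place, 55.7 → 1 decimal place; limit is 1.
Rounded to 1 decimal place: 65.2 cm.

65.2 cm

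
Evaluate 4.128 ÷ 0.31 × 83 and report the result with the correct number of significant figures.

4.128 ÷ 0.31 × 83 = 1105.23870968…
Multiplication/division keeps the fewest significant figures: 4.128 → 4 s.f., 0.31 → 2 s.f., 83 → 2 s.f.; limit is 2.
Rounded to 2 significant figures: 1.1 × 10^3.

1.1 × 10^3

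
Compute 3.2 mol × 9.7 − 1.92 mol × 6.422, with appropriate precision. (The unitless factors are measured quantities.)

19 mol

3.2 × 9.7 = 31.04 → 31 mol (2 s.f., last digit at the 10^0 place).
1.92 × 6.422 = 12.33024 → 12.3 mol (3 s.f., last digit at the 10^-1 place).
Difference: 18.70976 mol; keep the coarser place, 10^0.
Result: 19 mol.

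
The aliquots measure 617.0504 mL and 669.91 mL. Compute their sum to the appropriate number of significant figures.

617.0504 mL + 669.91 mL = 1286.9604 mL.
Addition/subtraction keeps the fewest decimal places: 617.0504 → 4 decimal places, 669.91 → 2 decimal places; limit is 2.
Rounded to 2 decimal places: 1286.96 mL.

1286.96 mL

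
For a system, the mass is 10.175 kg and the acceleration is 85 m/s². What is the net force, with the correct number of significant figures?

net force = 10.175 kg × 85 m/s² = 864.875 N.
10.175 has 5 significant figures; 85 has 2.
Division/multiplication keeps the fewest: 2 significant figures.
Rounded: 8.6 × 10² N.

8.6 × 10² N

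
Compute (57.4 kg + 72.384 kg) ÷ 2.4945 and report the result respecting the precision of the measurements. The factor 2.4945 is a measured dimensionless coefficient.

52.03 kg

57.4 kg + 72.384 kg = 129.784 kg; the sum is limited to 1 decimal place (4 s.f.).
Carrying full precision, 129.784 ÷ 2.4945 = 52.0280617358… kg; 2.4945 has 5 s.f., so the result keeps min(4, 5) = 4 s.f.
Rounded to 4 significant figures: 52.03 kg.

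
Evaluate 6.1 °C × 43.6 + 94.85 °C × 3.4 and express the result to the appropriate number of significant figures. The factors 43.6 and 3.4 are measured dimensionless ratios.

6.1 × 43.6 = 265.96 → 2.7 × 10² °C (2 s.f., last digit at the 10^1 place).
94.85 × 3.4 = 322.49 → 3.2 × 10² °C (2 s.f., last digit at the 10^1 place).
Sum: 588.45 °C; keep the coarser place, 10^1.
Result: 5.9 × 10² °C.

5.9 × 10² °C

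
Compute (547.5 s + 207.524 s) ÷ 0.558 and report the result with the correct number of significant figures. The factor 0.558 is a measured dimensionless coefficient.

1.35 × 10^3 s

547.5 s + 207.524 s = 755.024 s; the sum is limited to 1 decimal place (4 s.f.).
Carrying full precision, 755.024 ÷ 0.558 = 1353.08960573… s; 0.558 has 3 s.f., so the result keeps min(4, 3) = 3 s.f.
Rounded to 3 significant figures: 1.35 × 10^3 s.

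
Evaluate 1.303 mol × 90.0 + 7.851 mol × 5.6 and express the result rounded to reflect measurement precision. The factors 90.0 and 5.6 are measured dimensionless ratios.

1.303 × 90.0 = 117.27 → 117 mol (3 s.f., last digit at the 10^0 place).
7.851 × 5.6 = 43.9656 → 44 mol (2 s.f., last digit at the 10^0 place).
Sum: 161.2356 mol; keep the coarser place, 10^0.
Result: 161 mol.

161 mol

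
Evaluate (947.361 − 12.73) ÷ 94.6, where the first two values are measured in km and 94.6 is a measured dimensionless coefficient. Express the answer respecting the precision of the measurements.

9.88 km

947.361 km − 12.73 km = 934.631 km; the difference is limited to 2 decimal places (5 s.f.).
Carrying full precision, 934.631 ÷ 94.6 = 9.87982029598… km; 94.6 has 3 s.f., so the result keeps min(5, 3) = 3 s.f.
Rounded to 3 significant figures: 9.88 km.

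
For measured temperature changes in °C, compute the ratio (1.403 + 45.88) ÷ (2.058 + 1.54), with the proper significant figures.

13.1

1.403 + 45.88 = 47.283, limited to 2 d.p. → 4 s.f.; 2.058 + 1.54 = 3.598, limited to 2 d.p. → 3 s.f.
Carrying full precision, 47.283 ÷ 3.598 = 13.1414674819…; keep min(4, 3) = 3 s.f.
Rounded to 3 significant figures: 13.1.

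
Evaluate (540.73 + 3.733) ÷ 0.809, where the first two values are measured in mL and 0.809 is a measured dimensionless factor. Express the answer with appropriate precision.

673 mL

540.73 mL + 3.733 mL = 544.463 mL; the sum is limited to 2 decimal places (5 s.f.).
Carrying full precision, 544.463 ÷ 0.809 = 673.007416564… mL; 0.809 has 3 s.f., so the result keeps min(5, 3) = 3 s.f.
Rounded to 3 significant figures: 673 mL.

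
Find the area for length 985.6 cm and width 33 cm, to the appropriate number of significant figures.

3.3 × 10^4 cm²

area = 985.6 cm × 33 cm = 32524.8 cm².
985.6 has 4 significant figures; 33 has 2.
Division/multiplication keeps the fewest: 2 significant figures.
Rounded: 3.3 × 10^4 cm².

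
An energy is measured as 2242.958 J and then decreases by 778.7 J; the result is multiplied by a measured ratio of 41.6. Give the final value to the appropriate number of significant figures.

6.09 × 10^4 J

2242.958 J − 778.7 J = 1464.258 J; the difference is limited to 1 decimal place (5 s.f.).
Carrying full precision, 1464.258 × 41.6 = 60913.1328 J; 41.6 has 3 s.f., so the result keeps min(5, 3) = 3 s.f.
Rounded to 3 significant figures: 6.09 × 10^4 J.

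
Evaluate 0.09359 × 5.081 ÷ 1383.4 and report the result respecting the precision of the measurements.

3.437 × 10⁻⁴

0.09359 × 5.081 ÷ 1383.4 = 0.000343740631777…
Multiplication/division keeps the fewest significant figures: 0.09359 → 4 s.f., 5.081 → 4 s.f., 1383.4 → 5 s.f.; limit is 4.
Rounded to 4 significant figures: 3.437 × 10⁻⁴.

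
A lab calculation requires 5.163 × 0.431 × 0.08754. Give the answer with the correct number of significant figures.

0.195

5.163 × 0.431 × 0.08754 = 0.19479864762
Multiplication/division keeps the fewest significant figures: 5.163 → 4 s.f., 0.431 → 3 s.f., 0.08754 → 4 s.f.; limit is 3.
Rounded to 3 significant figures: 0.195.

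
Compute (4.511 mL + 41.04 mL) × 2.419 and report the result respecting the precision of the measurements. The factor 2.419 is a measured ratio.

4.511 mL + 41.04 mL = 45.551 mL; the sum is limited to 2 decimal places (4 s.f.).
Carrying full precision, 45.551 × 2.419 = 110.187869 mL; 2.419 has 4 s.f., so the result keeps min(4, 4) = 4 s.f.
Rounded to 4 significant figures: 110.2 mL.

110.2 mL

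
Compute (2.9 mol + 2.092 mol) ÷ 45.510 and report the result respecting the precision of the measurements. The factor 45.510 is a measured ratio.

0.11 mol

2.9 mol + 2.092 mol = 4.992 mol; the sum is limited to 1 decimal place (2 s.f.).
Carrying full precision, 4.992 ÷ 45.510 = 0.109690177983… mol; 45.510 has 5 s.f., so the result keeps min(2, 5) = 2 s.f.
Rounded to 2 significant figures: 0.11 mol.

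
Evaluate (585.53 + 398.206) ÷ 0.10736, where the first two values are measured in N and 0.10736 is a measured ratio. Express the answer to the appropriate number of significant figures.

9163.0 N

585.53 N + 398.206 N = 983.736 N; the sum is limited to 2 decimal places (5 s.f.).
Carrying full precision, 983.736 ÷ 0.10736 = 9162.9657228… N; 0.10736 has 5 s.f., so the result keeps min(5, 5) = 5 s.f.
Rounded to 5 significant figures: 9163.0 N.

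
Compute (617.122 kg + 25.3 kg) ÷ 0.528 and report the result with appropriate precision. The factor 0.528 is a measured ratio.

617.122 kg + 25.3 kg = 642.422 kg; the sum is limited to 1 decimal place (4 s.f.).
Carrying full precision, 642.422 ÷ 0.528 = 1216.70833333… kg; 0.528 has 3 s.f., so the result keeps min(4, 3) = 3 s.f.
Rounded to 3 significant figures: 1.22 × 10^3 kg.

1.22 × 10^3 kg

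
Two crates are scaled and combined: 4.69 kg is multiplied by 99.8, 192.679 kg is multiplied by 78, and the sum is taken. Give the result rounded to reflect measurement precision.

1.5 × 10^4 kg

4.69 × 99.8 = 468.062 → 468 kg (3 s.f., last digit at the 10^0 place).
192.679 × 78 = 15028.962 → 1.5 × 10^4 kg (2 s.f., last digit at the 10^3 place).
Sum: 15497.024 kg; keep the coarser place, 10^3.
Result: 1.5 × 10^4 kg.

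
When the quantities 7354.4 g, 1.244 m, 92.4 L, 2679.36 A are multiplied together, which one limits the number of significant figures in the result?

7354.4 g → 5 s.f.; 1.244 m → 4 s.f.; 92.4 L → 3 s.f.; 2679.36 A → 6 s.f.
The fewest is 3 significant figures, from 92.4 L.

92.4 L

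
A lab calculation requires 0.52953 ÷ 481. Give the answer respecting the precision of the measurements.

1.10 × 10⁻³

0.52953 ÷ 481 = 0.00110089397089…
Multiplication/division keeps the fewest significant figures: 0.52953 → 5 s.f., 481 → 3 s.f.; limit is 3.
Rounded to 3 significant figures: 1.10 × 10⁻³.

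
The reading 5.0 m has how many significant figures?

5.0: trailing zeros after a decimal point are significant.

2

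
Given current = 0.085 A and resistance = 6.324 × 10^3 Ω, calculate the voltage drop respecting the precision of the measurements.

voltage drop = 0.085 A × 6.324 × 10^3 Ω = 537.54 V.
0.085 has 2 significant figures; 6.324 × 10^3 has 4.
Division/multiplication keeps the fewest: 2 significant figures.
Rounded: 5.4 × 10^2 V.

5.4 × 10^2 V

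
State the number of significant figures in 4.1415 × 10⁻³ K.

5

4.1415 × 10⁻³: in scientific notation every digit of the coefficient is significant.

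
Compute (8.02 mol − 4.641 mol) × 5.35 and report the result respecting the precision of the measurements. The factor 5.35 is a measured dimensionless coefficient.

8.02 mol − 4.641 mol = 3.379 mol; the difference is limited to 2 decimal places (3 s.f.).
Carrying full precision, 3.379 × 5.35 = 18.07765 mol; 5.35 has 3 s.f., so the result keeps min(3, 3) = 3 s.f.
Rounded to 3 significant figures: 18.1 mol.

18.1 mol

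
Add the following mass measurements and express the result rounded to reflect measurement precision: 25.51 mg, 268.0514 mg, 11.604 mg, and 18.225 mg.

25.51 mg + 268.0514 mg + 11.604 mg + 18.225 mg = 323.3904 mg.
Addition/subtraction keeps the fewest decimal places: 25.51 → 2 decimal places, 268.0514 → 4 decimal places, 11.604 → 3 decimal places, 18.225 → 3 decimal places; limit is 2.
Rounded to 2 decimal places: 323.39 mg.

323.39 mg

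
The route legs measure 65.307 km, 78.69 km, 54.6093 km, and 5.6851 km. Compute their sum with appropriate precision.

204.29 km

65.307 km + 78.69 km + 54.6093 km + 5.6851 km = 204.2914 km.
Addition/subtraction keeps the fewest decimal places: 65.307 → 3 decimal places, 78.69 → 2 decimal places, 54.6093 → 4 decimal places, 5.6851 → 4 decimal places; limit is 2.
Rounded to 2 decimal places: 204.29 km.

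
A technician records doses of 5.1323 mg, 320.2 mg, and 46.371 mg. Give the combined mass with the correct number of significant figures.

5.1323 mg + 320.2 mg + 46.371 mg = 371.7033 mg.
Addition/subtraction keeps the fewest decimal places: 5.1323 → 4 decimal places, 320.2 → 1 decimal place, 46.371 → 3 decimal places; limit is 1.
Rounded to 1 decimal place: 371.7 mg.

371.7 mg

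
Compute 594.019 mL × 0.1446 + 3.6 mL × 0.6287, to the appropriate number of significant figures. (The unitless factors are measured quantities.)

88.2 mL

594.019 × 0.1446 = 85.8951474 → 85.90 mL (4 s.f., last digit at the 10^-2 place).
3.6 × 0.6287 = 2.26332 → 2.3 mL (2 s.f., last digit at the 10^-1 place).
Sum: 88.1584674 mL; keep the coarser place, 10^-1.
Result: 88.2 mL.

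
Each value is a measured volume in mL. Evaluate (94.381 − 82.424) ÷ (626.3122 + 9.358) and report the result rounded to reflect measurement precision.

94.381 − 82.424 = 11.957, limited to 3 d.p. → 5 s.f.; 626.3122 + 9.358 = 635.6702, limited to 3 d.p. → 6 s.f.
Carrying full precision, 11.957 ÷ 635.6702 = 0.0188100684915…; keep min(5, 6) = 5 s.f.
Rounded to 5 significant figures: 0.018810.

0.018810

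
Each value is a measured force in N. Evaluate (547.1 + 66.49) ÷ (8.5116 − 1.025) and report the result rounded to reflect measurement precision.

547.1 + 66.49 = 613.59, limited to 1 d.p. → 4 s.f.; 8.5116 − 1.025 = 7.4866, limited to 3 d.p. → 4 s.f.
Carrying full precision, 613.59 ÷ 7.4866 = 81.9584323992…; keep min(4, 4) = 4 s.f.
Rounded to 4 significant figures: 81.96.

81.96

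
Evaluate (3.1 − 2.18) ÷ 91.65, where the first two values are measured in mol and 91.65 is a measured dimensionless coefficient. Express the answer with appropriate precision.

3.1 mol − 2.18 mol = 0.92 mol; the difference is limited to 1 decimal place (1 s.f.).
Carrying full precision, 0.92 ÷ 91.65 = 0.0100381887616… mol; 91.65 has 4 s.f., so the result keeps min(1, 4) = 1 s.f.
Rounded to 1 significant figure: 0.01 mol.

0.01 mol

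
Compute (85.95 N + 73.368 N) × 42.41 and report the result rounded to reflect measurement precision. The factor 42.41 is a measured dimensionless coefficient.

85.95 N + 73.368 N = 159.318 N; the sum is limited to 2 decimal places (5 s.f.).
Carrying full precision, 159.318 × 42.41 = 6756.67638 N; 42.41 has 4 s.f., so the result keeps min(5, 4) = 4 s.f.
Rounded to 4 significant figures: 6.757 × 10³ N.

6.757 × 10³ N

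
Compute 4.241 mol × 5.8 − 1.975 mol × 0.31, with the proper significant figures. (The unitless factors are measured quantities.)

24 mol

4.241 × 5.8 = 24.5978 → 25 mol (2 s.f., last digit at the 10^0 place).
1.975 × 0.31 = 0.61225 → 0.61 mol (2 s.f., last digit at the 10^-2 place).
Difference: 23.98555 mol; keep the coarser place, 10^0.
Result: 24 mol.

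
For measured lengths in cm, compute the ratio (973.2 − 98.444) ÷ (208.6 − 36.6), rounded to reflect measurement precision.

5.086

973.2 − 98.444 = 874.756, limited to 1 d.p. → 4 s.f.; 208.6 − 36.6 = 172.0, limited to 1 d.p. → 4 s.f.
Carrying full precision, 874.756 ÷ 172.0 = 5.08579069767…; keep min(4, 4) = 4 s.f.
Rounded to 4 significant figures: 5.086.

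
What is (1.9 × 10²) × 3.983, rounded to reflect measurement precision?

(1.9 × 10²) × 3.983 = 756.77
Multiplication/division keeps the fewest significant figures: 1.9 × 10² → 2 s.f., 3.983 → 4 s.f.; limit is 2.
Rounded to 2 significant figures: 7.6 × 10².

7.6 × 10²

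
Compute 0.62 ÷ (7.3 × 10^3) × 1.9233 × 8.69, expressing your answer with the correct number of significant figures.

0.0014

0.62 ÷ (7.3 × 10^3) × 1.9233 × 8.69 = 0.0014195007863…
Multiplication/division keeps the fewest significant figures: 0.62 → 2 s.f., 7.3 × 10^3 → 2 s.f., 1.9233 → 5 s.f., 8.69 → 3 s.f.; limit is 2.
Rounded to 2 significant figures: 0.0014.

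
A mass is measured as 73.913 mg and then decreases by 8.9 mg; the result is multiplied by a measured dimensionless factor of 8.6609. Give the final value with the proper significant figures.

73.913 mg − 8.9 mg = 65.013 mg; the difference is limited to 1 decimal place (3 s.f.).
Carrying full precision, 65.013 × 8.6609 = 563.0710917 mg; 8.6609 has 5 s.f., so the result keeps min(3, 5) = 3 s.f.
Rounded to 3 significant figures: 563 mg.

563 mg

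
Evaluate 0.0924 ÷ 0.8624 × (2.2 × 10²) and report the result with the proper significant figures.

0.0924 ÷ 0.8624 × (2.2 × 10²) = 23.5714285714…
Multiplication/division keeps the fewest significant figures: 0.0924 → 3 s.f., 0.8624 → 4 s.f., 2.2 × 10² → 2 s.f.; limit is 2.
Rounded to 2 significant figures: 24.

24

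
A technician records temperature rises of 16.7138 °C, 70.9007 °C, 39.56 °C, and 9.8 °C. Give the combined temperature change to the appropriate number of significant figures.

16.7138 °C + 70.9007 °C + 39.56 °C + 9.8 °C = 136.9745 °C.
Addition/subtraction keeps the fewest decimal places: 16.7138 → 4 decimal places, 70.9007 → 4 decimal places, 39.56 → 2 decimal places, 9.8 → 1 decimal place; limit is 1.
Rounded to 1 decimal place: 137.0 °C.

137.0 °C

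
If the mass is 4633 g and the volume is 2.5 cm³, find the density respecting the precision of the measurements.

density = 4633 g ÷ 2.5 cm³ = 1853.2 g/cm³.
4633 has 4 significant figures; 2.5 has 2.
Division/multiplication keeps the fewest: 2 significant figures.
Rounded: 1.9 × 10³ g/cm³.

1.9 × 10³ g/cm³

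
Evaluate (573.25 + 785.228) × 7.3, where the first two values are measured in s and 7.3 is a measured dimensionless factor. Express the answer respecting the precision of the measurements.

9.9 × 10^3 s

573.25 s + 785.228 s = 1358.478 s; the sum is limited to 2 decimal places (6 s.f.).
Carrying full precision, 1358.478 × 7.3 = 9916.8894 s; 7.3 has 2 s.f., so the result keeps min(6, 2) = 2 s.f.
Rounded to 2 significant figures: 9.9 × 10^3 s.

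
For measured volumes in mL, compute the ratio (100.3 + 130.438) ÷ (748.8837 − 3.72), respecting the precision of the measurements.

100.3 + 130.438 = 230.738, limited to 1 d.p. → 4 s.f.; 748.8837 − 3.72 = 745.1637, limited to 2 d.p. → 5 s.f.
Carrying full precision, 230.738 ÷ 745.1637 = 0.309647396941…; keep min(4, 5) = 4 s.f.
Rounded to 4 significant figures: 3.096 × 10^-1.

3.096 × 10^-1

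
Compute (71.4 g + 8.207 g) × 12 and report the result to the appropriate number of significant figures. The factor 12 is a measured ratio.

71.4 g + 8.207 g = 79.607 g; the sum is limited to 1 decimal place (3 s.f.).
Carrying full precision, 79.607 × 12 = 955.284 g; 12 has 2 s.f., so the result keeps min(3, 2) = 2 s.f.
Rounded to 2 significant figures: 9.6 × 10² g.

9.6 × 10² g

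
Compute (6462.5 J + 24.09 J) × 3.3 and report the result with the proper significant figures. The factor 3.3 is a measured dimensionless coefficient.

2.1 × 10⁴ J

6462.5 J + 24.09 J = 6486.59 J; the sum is limited to 1 decimal place (5 s.f.).
Carrying full precision, 6486.59 × 3.3 = 21405.747 J; 3.3 has 2 s.f., so the result keeps min(5, 2) = 2 s.f.
Rounded to 2 significant figures: 2.1 × 10⁴ J.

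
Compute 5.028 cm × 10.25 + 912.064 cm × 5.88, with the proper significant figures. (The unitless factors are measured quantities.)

5.41 × 10³ cm

5.028 × 10.25 = 51.537 → 51.54 cm (4 s.f., last digit at the 10^-2 place).
912.064 × 5.88 = 5362.93632 → 5.36 × 10³ cm (3 s.f., last digit at the 10^1 place).
Sum: 5414.47332 cm; keep the coarser place, 10^1.
Result: 5.41 × 10³ cm.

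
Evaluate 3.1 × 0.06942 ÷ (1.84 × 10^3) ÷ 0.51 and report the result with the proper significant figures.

2.3 × 10^-4

3.1 × 0.06942 ÷ (1.84 × 10^3) ÷ 0.51 = 0.000229328644501…
Multiplication/division keeps the fewest significant figures: 3.1 → 2 s.f., 0.06942 → 4 s.f., 1.84 × 10^3 → 3 s.f., 0.51 → 2 s.f.; limit is 2.
Rounded to 2 significant figures: 2.3 × 10^-4.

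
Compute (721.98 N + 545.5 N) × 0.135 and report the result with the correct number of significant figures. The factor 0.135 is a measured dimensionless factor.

721.98 N + 545.5 N = 1267.48 N; the sum is limited to 1 decimal place (5 s.f.).
Carrying full precision, 1267.48 × 0.135 = 171.1098 N; 0.135 has 3 s.f., so the result keeps min(5, 3) = 3 s.f.
Rounded to 3 significant figures: 1.71 × 10² N.

1.71 × 10² N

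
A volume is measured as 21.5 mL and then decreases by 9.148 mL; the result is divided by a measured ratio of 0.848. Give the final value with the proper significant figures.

21.5 mL − 9.148 mL = 12.352 mL; the difference is limited to 1 decimal place (3 s.f.).
Carrying full precision, 12.352 ÷ 0.848 = 14.5660377358… mL; 0.848 has 3 s.f., so the result keeps min(3, 3) = 3 s.f.
Rounded to 3 significant figures: 14.6 mL.

14.6 mL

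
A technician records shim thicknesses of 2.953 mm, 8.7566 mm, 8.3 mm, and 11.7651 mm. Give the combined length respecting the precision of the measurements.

31.8 mm

2.953 mm + 8.7566 mm + 8.3 mm + 11.7651 mm = 31.7747 mm.
Addition/subtraction keeps the fewest decimal places: 2.953 → 3 decimal places, 8.7566 → 4 decimal places, 8.3 → 1 decimal place, 11.7651 → 4 decimal places; limit is 1.
Rounded to 1 decimal place: 31.8 mm.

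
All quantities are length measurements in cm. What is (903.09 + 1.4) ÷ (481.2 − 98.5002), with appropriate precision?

903.09 + 1.4 = 904.49, limited to 1 d.p. → 4 s.f.; 481.2 − 98.5002 = 382.6998, limited to 1 d.p. → 4 s.f.
Carrying full precision, 904.49 ÷ 382.6998 = 2.36344518602…; keep min(4, 4) = 4 s.f.
Rounded to 4 significant figures: 2.363.

2.363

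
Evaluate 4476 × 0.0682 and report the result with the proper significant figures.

4476 × 0.0682 = 305.2632
Multiplication/division keeps the fewest significant figures: 4476 → 4 s.f., 0.0682 → 3 s.f.; limit is 3.
Rounded to 3 significant figures: 305.

305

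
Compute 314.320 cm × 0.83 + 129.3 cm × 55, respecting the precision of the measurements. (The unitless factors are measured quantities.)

314.320 × 0.83 = 260.8856 → 2.6 × 10^2 cm (2 s.f., last digit at the 10^1 place).
129.3 × 55 = 7111.5 → 7.1 × 10^3 cm (2 s.f., last digit at the 10^2 place).
Sum: 7372.3856 cm; keep the coarser place, 10^2.
Result: 7.4 × 10^3 cm.

7.4 × 10^3 cm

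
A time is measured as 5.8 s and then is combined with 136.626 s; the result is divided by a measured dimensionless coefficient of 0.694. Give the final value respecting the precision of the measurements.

5.8 s + 136.626 s = 142.426 s; the sum is limited to 1 decimal place (4 s.f.).
Carrying full precision, 142.426 ÷ 0.694 = 205.224783862… s; 0.694 has 3 s.f., so the result keeps min(4, 3) = 3 s.f.
Rounded to 3 significant figures: 205 s.

205 s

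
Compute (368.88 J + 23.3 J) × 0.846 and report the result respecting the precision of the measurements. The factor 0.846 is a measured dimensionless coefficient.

368.88 J + 23.3 J = 392.18 J; the sum is limited to 1 decimal place (4 s.f.).
Carrying full precision, 392.18 × 0.846 = 331.78428 J; 0.846 has 3 s.f., so the result keeps min(4, 3) = 3 s.f.
Rounded to 3 significant figures: 332 J.

332 J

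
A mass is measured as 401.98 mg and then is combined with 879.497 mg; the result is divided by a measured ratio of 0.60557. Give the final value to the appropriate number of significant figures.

401.98 mg + 879.497 mg = 1281.477 mg; the sum is limited to 2 decimal places (6 s.f.).
Carrying full precision, 1281.477 ÷ 0.60557 = 2116.15007348… mg; 0.60557 has 5 s.f., so the result keeps min(6, 5) = 5 s.f.
Rounded to 5 significant figures: 2116.2 mg.

2116.2 mg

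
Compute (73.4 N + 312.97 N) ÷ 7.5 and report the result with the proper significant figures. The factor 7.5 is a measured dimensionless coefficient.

73.4 N + 312.97 N = 386.37 N; the sum is limited to 1 decimal place (4 s.f.).
Carrying full precision, 386.37 ÷ 7.5 = 51.516 N; 7.5 has 2 s.f., so the result keeps min(4, 2) = 2 s.f.
Rounded to 2 significant figures: 52 N.

52 N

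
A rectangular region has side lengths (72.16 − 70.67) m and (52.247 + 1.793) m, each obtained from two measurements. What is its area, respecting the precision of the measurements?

72.16 − 70.67 = 1.49, limited to 2 d.p. → 3 s.f.; 52.247 + 1.793 = 54.040, limited to 3 d.p. → 5 s.f.
Carrying full precision, 1.49 × 54.040 = 80.5196; keep min(3, 5) = 3 s.f.
Rounded to 3 significant figures: 80.5 m².

80.5 m²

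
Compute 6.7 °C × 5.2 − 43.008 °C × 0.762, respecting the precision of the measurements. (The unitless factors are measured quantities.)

2 °C

6.7 × 5.2 = 34.84 → 35 °C (2 s.f., last digit at the 10^0 place).
43.008 × 0.762 = 32.772096 → 32.8 °C (3 s.f., last digit at the 10^-1 place).
Difference: 2.067904 °C; keep the coarser place, 10^0.
Result: 2 °C.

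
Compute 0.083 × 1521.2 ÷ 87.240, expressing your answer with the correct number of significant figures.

1.4

0.083 × 1521.2 ÷ 87.240 = 1.44726730857…
Multiplication/division keeps the fewest significant figures: 0.083 → 2 s.f., 1521.2 → 5 s.f., 87.240 → 5 s.f.; limit is 2.
Rounded to 2 significant figures: 1.4.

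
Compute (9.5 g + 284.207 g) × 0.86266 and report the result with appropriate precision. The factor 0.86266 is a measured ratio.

9.5 g + 284.207 g = 293.707 g; the sum is limited to 1 decimal place (4 s.f.).
Carrying full precision, 293.707 × 0.86266 = 253.36928062 g; 0.86266 has 5 s.f., so the result keeps min(4, 5) = 4 s.f.
Rounded to 4 significant figures: 253.4 g.

253.4 g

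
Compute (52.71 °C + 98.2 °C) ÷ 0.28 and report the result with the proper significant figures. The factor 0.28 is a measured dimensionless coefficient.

5.4 × 10² °C

52.71 °C + 98.2 °C = 150.91 °C; the sum is limited to 1 decimal place (4 s.f.).
Carrying full precision, 150.91 ÷ 0.28 = 538.964285714… °C; 0.28 has 2 s.f., so the result keeps min(4, 2) = 2 s.f.
Rounded to 2 significant figures: 5.4 × 10² °C.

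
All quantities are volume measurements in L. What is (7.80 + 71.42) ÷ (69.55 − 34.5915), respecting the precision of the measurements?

7.80 + 71.42 = 79.22, limited to 2 d.p. → 4 s.f.; 69.55 − 34.5915 = 34.9585, limited to 2 d.p. → 4 s.f.
Carrying full precision, 79.22 ÷ 34.9585 = 2.26611553699…; keep min(4, 4) = 4 s.f.
Rounded to 4 significant figures: 2.266.

2.266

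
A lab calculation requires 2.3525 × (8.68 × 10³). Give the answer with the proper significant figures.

2.3525 × (8.68 × 10³) = 20419.7
Multiplication/division keeps the fewest significant figures: 2.3525 → 5 s.f., 8.68 × 10³ → 3 s.f.; limit is 3.
Rounded to 3 significant figures: 2.04 × 10⁴.

2.04 × 10⁴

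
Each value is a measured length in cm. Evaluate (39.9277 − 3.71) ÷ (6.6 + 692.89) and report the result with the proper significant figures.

5.178 × 10^-2

39.9277 − 3.71 = 36.2177, limited to 2 d.p. → 4 s.f.; 6.6 + 692.89 = 699.49, limited to 1 d.p. → 4 s.f.
Carrying full precision, 36.2177 ÷ 699.49 = 0.0517772948863…; keep min(4, 4) = 4 s.f.
Rounded to 4 significant figures: 5.178 × 10^-2.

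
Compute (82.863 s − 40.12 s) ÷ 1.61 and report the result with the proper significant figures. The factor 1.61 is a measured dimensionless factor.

26.5 s

82.863 s − 40.12 s = 42.743 s; the difference is limited to 2 decimal places (4 s.f.).
Carrying full precision, 42.743 ÷ 1.61 = 26.548447205… s; 1.61 has 3 s.f., so the result keeps min(4, 3) = 3 s.f.
Rounded to 3 significant figures: 26.5 s.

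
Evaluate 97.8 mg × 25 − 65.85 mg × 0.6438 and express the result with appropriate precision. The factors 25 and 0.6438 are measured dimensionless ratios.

97.8 × 25 = 2445 → 2.4 × 10^3 mg (2 s.f., last digit at the 10^2 place).
65.85 × 0.6438 = 42.39423 → 42.39 mg (4 s.f., last digit at the 10^-2 place).
Difference: 2402.60577 mg; keep the coarser place, 10^2.
Result: 2.4 × 10^3 mg.

2.4 × 10^3 mg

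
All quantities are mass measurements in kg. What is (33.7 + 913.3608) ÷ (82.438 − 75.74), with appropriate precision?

33.7 + 913.3608 = 947.0608, limited to 1 d.p. → 4 s.f.; 82.438 − 75.74 = 6.698, limited to 2 d.p. → 3 s.f.
Carrying full precision, 947.0608 ÷ 6.698 = 141.394565542…; keep min(4, 3) = 3 s.f.
Rounded to 3 significant figures: 141.

141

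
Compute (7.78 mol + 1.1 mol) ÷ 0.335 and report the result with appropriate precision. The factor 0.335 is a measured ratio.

7.78 mol + 1.1 mol = 8.88 mol; the sum is limited to 1 decimal place (2 s.f.).
Carrying full precision, 8.88 ÷ 0.335 = 26.5074626866… mol; 0.335 has 3 s.f., so the result keeps min(2, 3) = 2 s.f.
Rounded to 2 significant figures: 27 mol.

27 mol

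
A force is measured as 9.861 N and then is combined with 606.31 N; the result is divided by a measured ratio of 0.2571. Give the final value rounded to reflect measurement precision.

9.861 N + 606.31 N = 616.171 N; the sum is limited to 2 decimal places (5 s.f.).
Carrying full precision, 616.171 ÷ 0.2571 = 2396.61999222… N; 0.2571 has 4 s.f., so the result keeps min(5, 4) = 4 s.f.
Rounded to 4 significant figures: 2397 N.

2397 N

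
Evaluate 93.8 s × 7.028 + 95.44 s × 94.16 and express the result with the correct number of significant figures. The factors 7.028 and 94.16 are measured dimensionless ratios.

93.8 × 7.028 = 659.2264 → 6.59 × 10² s (3 s.f., last digit at the 10^0 place).
95.44 × 94.16 = 8986.6304 → 8987 s (4 s.f., last digit at the 10^0 place).
Sum: 9645.8568 s; keep the coarser place, 10^0.
Result: 9646 s.

9646 s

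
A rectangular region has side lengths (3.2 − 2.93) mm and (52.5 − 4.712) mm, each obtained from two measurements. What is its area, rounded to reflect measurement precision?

1 × 10^1 mm²

3.2 − 2.93 = 0.27, limited to 1 d.p. → 1 s.f.; 52.5 − 4.712 = 47.788, limited to 1 d.p. → 3 s.f.
Carrying full precision, 0.27 × 47.788 = 12.90276; keep min(1, 3) = 1 s.f.
Rounded to 1 significant figure: 1 × 10^1 mm².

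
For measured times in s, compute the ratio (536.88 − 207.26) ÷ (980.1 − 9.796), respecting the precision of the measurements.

0.3397

536.88 − 207.26 = 329.62, limited to 2 d.p. → 5 s.f.; 980.1 − 9.796 = 970.304, limited to 1 d.p. → 4 s.f.
Carrying full precision, 329.62 ÷ 970.304 = 0.339707967812…; keep min(5, 4) = 4 s.f.
Rounded to 4 significant figures: 0.3397.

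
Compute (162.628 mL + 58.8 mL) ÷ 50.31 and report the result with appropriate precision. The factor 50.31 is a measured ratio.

162.628 mL + 58.8 mL = 221.428 mL; the sum is limited to 1 decimal place (4 s.f.).
Carrying full precision, 221.428 ÷ 50.31 = 4.4012721129… mL; 50.31 has 4 s.f., so the result keeps min(4, 4) = 4 s.f.
Rounded to 4 significant figures: 4.401 mL.

4.401 mL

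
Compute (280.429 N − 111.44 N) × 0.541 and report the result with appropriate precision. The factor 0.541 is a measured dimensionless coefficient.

91.4 N

280.429 N − 111.44 N = 168.989 N; the difference is limited to 2 decimal places (5 s.f.).
Carrying full precision, 168.989 × 0.541 = 91.423049 N; 0.541 has 3 s.f., so the result keeps min(5, 3) = 3 s.f.
Rounded to 3 significant figures: 91.4 N.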